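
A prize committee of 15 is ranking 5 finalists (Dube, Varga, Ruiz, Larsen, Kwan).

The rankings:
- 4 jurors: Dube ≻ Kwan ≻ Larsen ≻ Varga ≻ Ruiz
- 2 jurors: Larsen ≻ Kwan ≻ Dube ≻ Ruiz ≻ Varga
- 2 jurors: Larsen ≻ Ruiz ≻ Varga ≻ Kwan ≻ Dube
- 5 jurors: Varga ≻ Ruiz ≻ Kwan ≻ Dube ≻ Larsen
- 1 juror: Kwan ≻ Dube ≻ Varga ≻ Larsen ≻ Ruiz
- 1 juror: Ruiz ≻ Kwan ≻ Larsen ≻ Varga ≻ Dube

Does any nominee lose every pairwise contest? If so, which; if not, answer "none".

none

Head-to-head results (15 jurors):
Dube–Varga: Varga 8–7.
Dube vs Ruiz: Ruiz wins 8–7.
Dube vs Larsen: Dube, 10–5.
Dube vs Kwan: Kwan, 11–4.
Varga vs Ruiz: Varga wins 10–5.
Varga vs Larsen: Larsen, 9–6.
Varga vs Kwan: Kwan, 8–7.
Ruiz–Larsen: Larsen 9–6.
Ruiz vs Kwan: Ruiz preferred on 2+5+1 = 8 ballots; Ruiz wins 8–7.
Larsen vs Kwan: 4 to 11, Kwan.
Every nominee wins at least one matchup (Dube beats Larsen; Varga beats Dube; Ruiz beats Dube; Larsen beats Varga; Kwan beats Dube), so there is no Condorcet loser.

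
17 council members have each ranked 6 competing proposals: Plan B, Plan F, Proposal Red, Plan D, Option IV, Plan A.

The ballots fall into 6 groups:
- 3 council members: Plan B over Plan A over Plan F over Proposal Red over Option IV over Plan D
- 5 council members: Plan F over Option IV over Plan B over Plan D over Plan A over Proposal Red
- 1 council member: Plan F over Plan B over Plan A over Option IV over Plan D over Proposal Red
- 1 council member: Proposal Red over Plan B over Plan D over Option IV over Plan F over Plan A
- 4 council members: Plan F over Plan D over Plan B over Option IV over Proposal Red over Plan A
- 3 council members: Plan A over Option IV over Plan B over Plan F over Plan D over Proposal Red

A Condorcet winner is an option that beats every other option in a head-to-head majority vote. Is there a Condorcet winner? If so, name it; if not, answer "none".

Plan F

Pairwise majorities:
Plan B vs Plan F: Plan B preferred on 3+1+3 = 7 ballots; Plan F wins 10–7.
Plan B–Proposal Red: Plan B 16–1.
Plan B vs Plan D: Plan B, 13–4.
Plan B vs Option IV: Plan B, 9–8.
Plan B–Plan A: Plan B 14–3.
Plan F vs Proposal Red: Plan F is ranked higher on 3+5+1+4+3 = 16 ballots, Proposal Red on 1. Plan F wins 16–1.
Plan F vs Plan D: Plan F wins 16–1.
Plan F vs Option IV: Plan F preferred on 3+5+1+4 = 13 ballots; Plan F wins 13–4.
Plan F vs Plan A: Plan F preferred on 5+1+1+4 = 11 ballots; Plan F wins 11–6.
Proposal Red–Plan D: Plan D 13–4.
Proposal Red vs Option IV: 4 to 13, Option IV.
Proposal Red vs Plan A: Proposal Red preferred on 1+4 = 5 ballots; Plan A wins 12–5.
Plan D vs Option IV: Plan D is ranked higher on 1+4 = 5 ballots, Option IV on 12. Option IV wins 12–5.
Plan D vs Plan A: Plan D, 10–7.
Option IV–Plan A: Option IV 10–7.
Only Plan F has no losses; Plan F is the Condorcet winner.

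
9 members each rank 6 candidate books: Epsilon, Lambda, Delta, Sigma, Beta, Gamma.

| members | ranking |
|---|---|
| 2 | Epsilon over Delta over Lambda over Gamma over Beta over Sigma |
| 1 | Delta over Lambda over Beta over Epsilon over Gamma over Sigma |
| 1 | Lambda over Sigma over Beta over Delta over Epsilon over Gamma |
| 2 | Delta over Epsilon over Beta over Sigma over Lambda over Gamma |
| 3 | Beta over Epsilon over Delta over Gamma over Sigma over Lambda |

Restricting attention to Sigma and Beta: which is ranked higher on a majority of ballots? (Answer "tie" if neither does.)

Ballots ranking Sigma above Beta: 1.
Ballots ranking Beta above Sigma: 9 − 1 = 8.
Beta wins the head-to-head 8–1.

Beta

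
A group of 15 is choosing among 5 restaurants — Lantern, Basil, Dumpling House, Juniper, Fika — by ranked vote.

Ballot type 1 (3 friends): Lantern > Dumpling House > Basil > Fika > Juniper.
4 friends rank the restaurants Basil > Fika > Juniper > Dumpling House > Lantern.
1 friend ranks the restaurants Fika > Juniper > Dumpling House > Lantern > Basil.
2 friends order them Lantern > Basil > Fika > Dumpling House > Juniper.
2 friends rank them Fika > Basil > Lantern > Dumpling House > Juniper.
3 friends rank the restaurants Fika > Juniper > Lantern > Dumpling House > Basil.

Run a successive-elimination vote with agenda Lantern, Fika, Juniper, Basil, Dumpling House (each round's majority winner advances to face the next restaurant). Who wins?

Basil

Round 1: Lantern vs Fika — 5–10, Fika advances.
Round 2: Fika vs Juniper — 15–0, Fika advances.
Round 3: Fika vs Basil — 6–9, Basil advances.
Round 4: Basil vs Dumpling House — 8–7, Basil advances.
The agenda winner is Basil.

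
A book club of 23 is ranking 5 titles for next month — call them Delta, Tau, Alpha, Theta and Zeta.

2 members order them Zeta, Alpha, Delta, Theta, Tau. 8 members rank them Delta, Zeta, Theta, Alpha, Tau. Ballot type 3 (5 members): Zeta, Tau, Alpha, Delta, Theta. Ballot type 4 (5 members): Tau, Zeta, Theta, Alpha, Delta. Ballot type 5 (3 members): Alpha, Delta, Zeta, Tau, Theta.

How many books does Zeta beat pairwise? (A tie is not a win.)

Zeta against each rival (23 members):
Zeta vs Delta: Zeta preferred on 2+5+5 = 12 ballots; Zeta wins 12–11.
Zeta–Tau: Zeta 18–5.
Zeta vs Alpha: Zeta preferred on 2+8+5+5 = 20 ballots; Zeta wins 20–3.
Zeta–Theta: Zeta 23–0.
Zeta beats Delta, Tau, Alpha, Theta — 4 pairwise wins.

4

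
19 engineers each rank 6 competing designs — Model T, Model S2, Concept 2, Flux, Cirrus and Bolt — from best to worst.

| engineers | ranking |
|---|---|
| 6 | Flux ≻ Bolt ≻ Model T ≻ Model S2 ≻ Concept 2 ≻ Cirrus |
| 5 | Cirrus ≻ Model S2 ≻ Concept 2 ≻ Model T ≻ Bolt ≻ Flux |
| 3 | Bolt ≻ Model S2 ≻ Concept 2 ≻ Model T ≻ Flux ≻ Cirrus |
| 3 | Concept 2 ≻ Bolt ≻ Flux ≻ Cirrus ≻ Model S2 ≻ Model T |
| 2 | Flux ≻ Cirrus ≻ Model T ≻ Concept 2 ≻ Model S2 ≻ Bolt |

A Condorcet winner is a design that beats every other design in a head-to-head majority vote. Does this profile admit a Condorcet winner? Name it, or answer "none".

Pairwise majorities:
Model T vs Model S2: Model T preferred on 6+2 = 8 ballots; Model S2 wins 11–8.
Model T vs Concept 2: Concept 2 wins 11–8.
Model T vs Flux: 8 to 11, Flux.
Model T vs Cirrus: Cirrus wins 10–9.
Model T–Bolt: Bolt 12–7.
Model S2 vs Concept 2: 14 to 5, Model S2.
Model S2–Flux: Flux 11–8.
Model S2 vs Cirrus: Model S2 is ranked higher on 6+3 = 9 ballots, Cirrus on 10. Cirrus wins 10–9.
Model S2 vs Bolt: Bolt, 12–7.
Concept 2 vs Flux: Concept 2, 11–8.
Concept 2 vs Cirrus: Concept 2, 12–7.
Concept 2 vs Bolt: Concept 2 preferred on 5+3+2 = 10 ballots; Concept 2 wins 10–9.
Flux vs Cirrus: Flux wins 14–5.
Flux–Bolt: Bolt 11–8.
Cirrus vs Bolt: Cirrus is ranked higher on 5+2 = 7 ballots, Bolt on 12. Bolt wins 12–7.
Every design loses at least once (Model T loses to Model S2; Model S2 loses to Flux; Concept 2 loses to Model S2; Flux loses to Concept 2; Cirrus loses to Concept 2; Bolt loses to Concept 2). The majority relation contains the cycle Model S2 → Concept 2 → Flux → Model S2, so there is no Condorcet winner.

none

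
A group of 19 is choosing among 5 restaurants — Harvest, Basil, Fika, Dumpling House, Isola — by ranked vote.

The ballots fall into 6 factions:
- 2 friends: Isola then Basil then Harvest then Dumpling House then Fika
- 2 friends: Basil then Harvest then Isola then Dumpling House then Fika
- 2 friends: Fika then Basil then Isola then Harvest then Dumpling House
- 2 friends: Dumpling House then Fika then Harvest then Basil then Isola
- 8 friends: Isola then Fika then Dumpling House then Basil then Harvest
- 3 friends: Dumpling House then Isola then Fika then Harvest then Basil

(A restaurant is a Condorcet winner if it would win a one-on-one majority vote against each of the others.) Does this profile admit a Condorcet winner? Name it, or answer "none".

Isola

Pairwise majorities:
Harvest–Basil: Basil 14–5.
Harvest vs Fika: Fika, 15–4.
Harvest vs Dumpling House: Dumpling House wins 13–6.
Harvest vs Isola: Isola, 15–4.
Basil–Fika: Fika 15–4.
Basil vs Dumpling House: Dumpling House wins 13–6.
Basil vs Isola: Isola wins 13–6.
Fika–Dumpling House: Fika 10–9.
Fika vs Isola: Isola, 15–4.
Dumpling House–Isola: Isola 14–5.
Isola defeats every rival head-to-head and is the Condorcet winner.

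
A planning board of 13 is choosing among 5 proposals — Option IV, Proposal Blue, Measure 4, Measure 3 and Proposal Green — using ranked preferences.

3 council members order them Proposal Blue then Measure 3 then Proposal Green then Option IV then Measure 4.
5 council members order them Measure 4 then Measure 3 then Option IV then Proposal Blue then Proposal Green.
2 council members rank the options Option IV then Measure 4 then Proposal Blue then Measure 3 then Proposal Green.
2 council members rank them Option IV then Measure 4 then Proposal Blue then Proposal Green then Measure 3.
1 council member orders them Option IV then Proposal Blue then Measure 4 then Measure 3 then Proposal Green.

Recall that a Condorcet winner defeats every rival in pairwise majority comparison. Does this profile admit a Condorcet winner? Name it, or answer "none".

none

Check each pair by majority over 13 ballots:
Option IV vs Proposal Blue: 10 to 3, Option IV.
Option IV vs Measure 4: 8 to 5, Option IV.
Option IV vs Measure 3: Option IV is ranked higher on 2+2+1 = 5 ballots, Measure 3 on 8. Measure 3 wins 8–5.
Option IV vs Proposal Green: 10 to 3, Option IV.
Proposal Blue vs Measure 4: Proposal Blue preferred on 3+1 = 4 ballots; Measure 4 wins 9–4.
Proposal Blue vs Measure 3: 8 to 5, Proposal Blue.
Proposal Blue vs Proposal Green: Proposal Blue preferred on 3+5+2+2+1 = 13 ballots; Proposal Blue wins 13–0.
Measure 4 vs Measure 3: Measure 4 is ranked higher on 5+2+2+1 = 10 ballots, Measure 3 on 3. Measure 4 wins 10–3.
Measure 4 vs Proposal Green: Measure 4 is ranked higher on 5+2+2+1 = 10 ballots, Proposal Green on 3. Measure 4 wins 10–3.
Measure 3 vs Proposal Green: Measure 3 is ranked higher on 3+5+2+1 = 11 ballots, Proposal Green on 2. Measure 3 wins 11–2.
No option is unbeaten: Option IV loses to Measure 3; Proposal Blue loses to Option IV; Measure 4 loses to Option IV; Measure 3 loses to Proposal Blue; Proposal Green loses to Option IV. In particular Option IV beats Proposal Blue beats Measure 3 beats Option IV is a majority cycle — no Condorcet winner exists.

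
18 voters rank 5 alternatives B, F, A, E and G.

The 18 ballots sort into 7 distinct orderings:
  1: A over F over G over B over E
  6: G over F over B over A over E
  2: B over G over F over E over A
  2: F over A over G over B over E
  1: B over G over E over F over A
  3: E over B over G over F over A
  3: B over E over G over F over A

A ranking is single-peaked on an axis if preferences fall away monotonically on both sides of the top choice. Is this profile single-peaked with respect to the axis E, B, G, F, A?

Axis positions: E=1, B=2, G=3, F=4, A=5.
Cluster 1 (peak A at position 5): ranking walks positions 5-4-3-2-1, expanding outward from the peak — single-peaked.
Cluster 2 (peak G at position 3): ranking walks positions 3-4-2-5-1, expanding outward from the peak — single-peaked.
Cluster 3 (peak B at position 2): ranking walks positions 2-3-4-1-5, expanding outward from the peak — single-peaked.
Cluster 4 (peak F at position 4): ranking walks positions 4-5-3-2-1, expanding outward from the peak — single-peaked.
Cluster 5 (peak B at position 2): ranking walks positions 2-3-1-4-5, expanding outward from the peak — single-peaked.
Cluster 6 (peak E at position 1): ranking walks positions 1-2-3-4-5, expanding outward from the peak — single-peaked.
Cluster 7 (peak B at position 2): ranking walks positions 2-1-3-4-5, expanding outward from the peak — single-peaked.
Every ranking is single-peaked on this axis.

yes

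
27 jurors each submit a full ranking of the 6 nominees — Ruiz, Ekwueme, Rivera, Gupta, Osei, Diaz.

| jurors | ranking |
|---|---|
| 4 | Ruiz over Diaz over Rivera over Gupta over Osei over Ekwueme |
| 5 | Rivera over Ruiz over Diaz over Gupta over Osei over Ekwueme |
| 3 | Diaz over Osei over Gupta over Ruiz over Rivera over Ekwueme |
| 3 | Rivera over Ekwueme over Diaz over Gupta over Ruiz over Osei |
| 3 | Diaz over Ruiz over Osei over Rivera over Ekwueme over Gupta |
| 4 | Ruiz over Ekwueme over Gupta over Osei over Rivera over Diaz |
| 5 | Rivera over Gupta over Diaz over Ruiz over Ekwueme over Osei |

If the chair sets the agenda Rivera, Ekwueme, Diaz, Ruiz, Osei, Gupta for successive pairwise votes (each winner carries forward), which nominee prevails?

Round 1: Rivera vs Ekwueme — 23–4, Rivera advances.
Round 2: Rivera vs Diaz — 17–10, Rivera advances.
Round 3: Rivera vs Ruiz — 13–14, Ruiz advances.
Round 4: Ruiz vs Osei — 24–3, Ruiz advances.
Round 5: Ruiz vs Gupta — 16–11, Ruiz advances.
Ruiz survives the agenda.

Ruiz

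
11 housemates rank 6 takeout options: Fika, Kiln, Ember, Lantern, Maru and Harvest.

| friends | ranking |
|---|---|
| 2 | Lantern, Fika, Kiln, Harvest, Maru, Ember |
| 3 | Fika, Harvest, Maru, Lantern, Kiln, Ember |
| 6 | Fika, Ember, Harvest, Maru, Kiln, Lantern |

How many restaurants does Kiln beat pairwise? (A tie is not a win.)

Kiln against each rival (11 friends):
Kiln vs Fika: Kiln is ranked higher on 0 ballots, Fika on 11. Fika wins 11–0.
Kiln vs Ember: Ember, 6–5.
Kiln vs Lantern: 6 for Kiln, 5 for Lantern — Kiln by 6–5.
Kiln vs Maru: Maru wins 9–2.
Kiln vs Harvest: Kiln is ranked higher on 2 ballots, Harvest on 9. Harvest wins 9–2.
Kiln beats Lantern; loses to Fika, Ember, Maru, Harvest — 1 pairwise win.

1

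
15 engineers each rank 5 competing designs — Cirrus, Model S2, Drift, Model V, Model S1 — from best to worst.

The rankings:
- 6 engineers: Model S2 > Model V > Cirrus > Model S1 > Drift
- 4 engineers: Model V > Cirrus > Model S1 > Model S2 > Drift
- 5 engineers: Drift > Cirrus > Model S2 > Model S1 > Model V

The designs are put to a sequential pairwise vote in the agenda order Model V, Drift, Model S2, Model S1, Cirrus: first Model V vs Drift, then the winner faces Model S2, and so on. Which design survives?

Round 1: Model V vs Drift — 10–5, Model V advances.
Round 2: Model V vs Model S2 — 4–11, Model S2 advances.
Round 3: Model S2 vs Model S1 — 11–4, Model S2 advances.
Round 4: Model S2 vs Cirrus — 6–9, Cirrus advances.
The agenda winner is Cirrus.

Cirrus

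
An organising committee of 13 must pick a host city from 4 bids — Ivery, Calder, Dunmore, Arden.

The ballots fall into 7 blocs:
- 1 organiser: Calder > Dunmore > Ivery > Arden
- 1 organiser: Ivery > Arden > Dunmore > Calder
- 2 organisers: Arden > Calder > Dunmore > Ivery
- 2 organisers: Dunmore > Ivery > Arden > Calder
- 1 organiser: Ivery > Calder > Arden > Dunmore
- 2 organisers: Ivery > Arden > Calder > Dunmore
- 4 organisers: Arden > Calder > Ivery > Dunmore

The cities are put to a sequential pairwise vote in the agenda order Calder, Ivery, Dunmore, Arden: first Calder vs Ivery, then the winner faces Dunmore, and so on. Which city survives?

Arden

Round 1: Calder vs Ivery — 7–6, Calder advances.
Round 2: Calder vs Dunmore — 10–3, Calder advances.
Round 3: Calder vs Arden — 2–11, Arden advances.
Arden survives the agenda.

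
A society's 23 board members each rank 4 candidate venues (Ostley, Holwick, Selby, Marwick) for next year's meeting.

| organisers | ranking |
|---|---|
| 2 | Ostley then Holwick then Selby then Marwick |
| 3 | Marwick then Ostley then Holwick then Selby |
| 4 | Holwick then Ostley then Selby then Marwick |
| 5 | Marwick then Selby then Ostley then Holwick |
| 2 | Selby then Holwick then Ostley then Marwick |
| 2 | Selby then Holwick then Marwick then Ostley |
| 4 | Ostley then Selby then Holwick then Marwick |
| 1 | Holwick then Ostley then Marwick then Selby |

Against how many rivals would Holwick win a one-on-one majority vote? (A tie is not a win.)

1

Holwick against each rival (23 organisers):
Holwick vs Ostley: 4+2+2+1 = 9 for Holwick, 14 for Ostley — Ostley by 14–9.
Holwick vs Selby: Holwick is ranked higher on 2+3+4+1 = 10 ballots, Selby on 13. Selby wins 13–10.
Holwick vs Marwick: Holwick wins 15–8.
Holwick beats Marwick; loses to Ostley, Selby — 1 pairwise win.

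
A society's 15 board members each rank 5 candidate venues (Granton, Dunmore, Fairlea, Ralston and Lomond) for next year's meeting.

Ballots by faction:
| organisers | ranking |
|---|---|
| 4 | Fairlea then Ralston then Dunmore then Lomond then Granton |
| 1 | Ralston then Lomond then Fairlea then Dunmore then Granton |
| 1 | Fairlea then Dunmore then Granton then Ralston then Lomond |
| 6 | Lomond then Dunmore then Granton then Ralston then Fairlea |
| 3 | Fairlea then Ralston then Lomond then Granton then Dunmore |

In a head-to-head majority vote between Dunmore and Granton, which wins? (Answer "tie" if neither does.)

Dunmore

Ballots ranking Dunmore above Granton: 4 + 1 + 1 + 6 = 12.
Ballots ranking Granton above Dunmore: 15 − 12 = 3.
Dunmore wins the head-to-head 12–3.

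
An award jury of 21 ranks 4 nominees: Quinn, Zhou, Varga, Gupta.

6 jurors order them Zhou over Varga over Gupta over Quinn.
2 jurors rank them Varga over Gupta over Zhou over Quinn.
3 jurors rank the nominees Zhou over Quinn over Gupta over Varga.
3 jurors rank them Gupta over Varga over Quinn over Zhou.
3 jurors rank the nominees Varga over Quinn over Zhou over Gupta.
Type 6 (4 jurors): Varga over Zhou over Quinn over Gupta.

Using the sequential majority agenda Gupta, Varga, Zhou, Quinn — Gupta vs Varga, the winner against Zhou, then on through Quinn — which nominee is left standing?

Varga

Round 1: Gupta vs Varga — 6–15, Varga advances.
Round 2: Varga vs Zhou — 12–9, Varga advances.
Round 3: Varga vs Quinn — 18–3, Varga advances.
The agenda winner is Varga.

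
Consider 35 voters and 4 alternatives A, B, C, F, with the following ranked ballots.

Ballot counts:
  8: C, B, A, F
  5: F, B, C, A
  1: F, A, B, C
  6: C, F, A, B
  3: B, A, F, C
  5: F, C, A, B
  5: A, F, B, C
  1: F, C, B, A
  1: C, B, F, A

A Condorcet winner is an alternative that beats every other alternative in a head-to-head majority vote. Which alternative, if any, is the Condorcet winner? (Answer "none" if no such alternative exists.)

F

Pairwise majorities:
A vs B: 1+6+5+5 = 17 for A, 18 for B — B by 18–17.
A vs C: 1+3+5 = 9 for A, 26 for C — C by 26–9.
A vs F: 16 to 19, F.
B vs C: C wins 21–14.
B vs F: B is ranked higher on 8+3+1 = 12 ballots, F on 23. F wins 23–12.
C vs F: 8+6+1 = 15 for C, 20 for F — F by 20–15.
F beats each of A, B, C — F is the Condorcet winner.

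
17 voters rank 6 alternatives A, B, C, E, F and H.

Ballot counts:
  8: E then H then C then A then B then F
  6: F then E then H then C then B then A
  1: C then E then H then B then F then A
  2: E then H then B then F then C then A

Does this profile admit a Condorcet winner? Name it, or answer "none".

E

Head-to-head results (17 voters):
A vs B: 8 to 9, B.
A vs C: A preferred on 0 ballots; C wins 17–0.
A vs E: E, 17–0.
A vs F: F wins 9–8.
A vs H: 0 for A, 17 for H — H by 17–0.
B–C: C 15–2.
B vs E: E wins 17–0.
B vs F: B preferred on 8+1+2 = 11 ballots; B wins 11–6.
B vs H: B is ranked higher on 0 ballots, H on 17. H wins 17–0.
C vs E: E, 16–1.
C vs F: C wins 9–8.
C–H: H 16–1.
E vs F: E, 11–6.
E vs H: E, 17–0.
F vs H: 6 to 11, H.
Only E has no losses; E is the Condorcet winner.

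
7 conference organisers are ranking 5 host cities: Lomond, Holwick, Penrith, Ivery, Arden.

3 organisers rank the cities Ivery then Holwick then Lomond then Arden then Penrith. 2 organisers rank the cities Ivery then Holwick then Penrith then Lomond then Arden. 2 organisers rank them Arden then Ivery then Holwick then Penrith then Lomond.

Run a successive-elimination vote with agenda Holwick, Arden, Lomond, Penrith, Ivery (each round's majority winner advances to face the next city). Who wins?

Round 1: Holwick vs Arden — 5–2, Holwick advances.
Round 2: Holwick vs Lomond — 7–0, Holwick advances.
Round 3: Holwick vs Penrith — 7–0, Holwick advances.
Round 4: Holwick vs Ivery — 0–7, Ivery advances.
Ivery survives the agenda.

Ivery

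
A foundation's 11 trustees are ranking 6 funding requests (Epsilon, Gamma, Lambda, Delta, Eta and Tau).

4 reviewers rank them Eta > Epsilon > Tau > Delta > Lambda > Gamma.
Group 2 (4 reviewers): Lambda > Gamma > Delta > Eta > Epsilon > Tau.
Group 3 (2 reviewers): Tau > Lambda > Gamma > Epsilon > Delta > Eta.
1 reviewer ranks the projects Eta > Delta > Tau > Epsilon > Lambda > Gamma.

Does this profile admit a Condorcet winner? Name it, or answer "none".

Check each pair by majority over 11 ballots:
Epsilon–Gamma: Gamma 6–5.
Epsilon vs Lambda: Lambda wins 6–5.
Epsilon vs Delta: Epsilon, 6–5.
Epsilon vs Eta: Eta, 9–2.
Epsilon vs Tau: Epsilon wins 8–3.
Gamma–Lambda: Lambda 11–0.
Gamma–Delta: Gamma 6–5.
Gamma–Eta: Gamma 6–5.
Gamma vs Tau: Tau, 7–4.
Lambda–Delta: Lambda 6–5.
Lambda–Eta: Lambda 6–5.
Lambda vs Tau: Tau wins 7–4.
Delta vs Eta: Delta, 6–5.
Delta vs Tau: Tau wins 6–5.
Eta–Tau: Eta 9–2.
Every project loses at least once (Epsilon loses to Gamma; Gamma loses to Lambda; Lambda loses to Tau; Delta loses to Epsilon; Eta loses to Gamma; Tau loses to Epsilon). The majority relation contains the cycle Epsilon → Delta → Eta → Epsilon, so there is no Condorcet winner.

none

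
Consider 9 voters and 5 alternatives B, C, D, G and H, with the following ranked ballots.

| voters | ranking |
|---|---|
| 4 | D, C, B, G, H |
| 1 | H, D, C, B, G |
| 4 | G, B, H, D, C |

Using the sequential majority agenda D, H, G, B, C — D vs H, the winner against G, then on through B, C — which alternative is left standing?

Round 1: D vs H — 4–5, H advances.
Round 2: H vs G — 1–8, G advances.
Round 3: G vs B — 4–5, B advances.
Round 4: B vs C — 4–5, C advances.
The agenda winner is C.

C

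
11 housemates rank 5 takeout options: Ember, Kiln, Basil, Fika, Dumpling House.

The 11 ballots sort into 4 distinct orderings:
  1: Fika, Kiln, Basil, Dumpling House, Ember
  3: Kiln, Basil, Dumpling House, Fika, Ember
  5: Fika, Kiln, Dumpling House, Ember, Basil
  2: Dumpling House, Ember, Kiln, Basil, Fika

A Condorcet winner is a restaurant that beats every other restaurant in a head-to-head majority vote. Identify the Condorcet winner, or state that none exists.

Head-to-head results (11 friends):
Ember vs Kiln: 2 to 9, Kiln.
Ember vs Basil: Ember wins 7–4.
Ember vs Fika: Ember is ranked higher on 2 ballots, Fika on 9. Fika wins 9–2.
Ember vs Dumpling House: Dumpling House, 11–0.
Kiln vs Basil: Kiln is ranked higher on 1+3+5+2 = 11 ballots, Basil on 0. Kiln wins 11–0.
Kiln vs Fika: Fika, 6–5.
Kiln–Dumpling House: Kiln 9–2.
Basil vs Fika: Fika, 6–5.
Basil vs Dumpling House: Dumpling House wins 7–4.
Fika vs Dumpling House: Fika, 6–5.
Fika defeats every rival head-to-head and is the Condorcet winner.

Fika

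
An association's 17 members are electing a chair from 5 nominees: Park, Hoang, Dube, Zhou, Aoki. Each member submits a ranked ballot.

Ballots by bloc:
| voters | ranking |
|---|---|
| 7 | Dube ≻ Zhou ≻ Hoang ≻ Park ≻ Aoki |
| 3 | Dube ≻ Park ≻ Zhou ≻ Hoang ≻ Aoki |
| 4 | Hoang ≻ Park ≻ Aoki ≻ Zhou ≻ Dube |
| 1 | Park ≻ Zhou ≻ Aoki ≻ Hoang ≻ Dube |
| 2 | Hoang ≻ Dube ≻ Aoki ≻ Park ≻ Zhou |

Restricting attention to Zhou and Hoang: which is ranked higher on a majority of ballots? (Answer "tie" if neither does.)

Zhou

Ballots ranking Zhou above Hoang: 7 + 3 + 1 = 11.
Ballots ranking Hoang above Zhou: 17 − 11 = 6.
Zhou wins the head-to-head 11–6.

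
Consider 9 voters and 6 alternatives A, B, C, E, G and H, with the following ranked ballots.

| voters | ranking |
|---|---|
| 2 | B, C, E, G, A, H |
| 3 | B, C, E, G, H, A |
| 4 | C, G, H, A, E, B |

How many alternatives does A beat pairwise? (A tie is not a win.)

A against each rival (9 voters):
A vs B: B, 5–4.
A vs C: 0 to 9, C.
A vs E: E, 5–4.
A vs G: G wins 9–0.
A vs H: A preferred on 2 ballots; H wins 7–2.
A beats no one; loses to B, C, E, G, H — 0 pairwise wins.

0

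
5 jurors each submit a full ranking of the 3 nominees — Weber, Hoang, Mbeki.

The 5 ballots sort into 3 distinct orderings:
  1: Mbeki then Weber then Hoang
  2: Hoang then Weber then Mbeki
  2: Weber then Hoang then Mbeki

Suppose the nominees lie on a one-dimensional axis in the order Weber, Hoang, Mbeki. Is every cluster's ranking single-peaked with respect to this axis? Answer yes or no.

Axis positions: Weber=1, Hoang=2, Mbeki=3.
Cluster 1: ranking walks positions 3-1-2; Weber is ranked above Hoang even though Hoang lies between Weber and the peak Mbeki on the axis — preferences dip and rise again. Not single-peaked.
Cluster 2 (peak Hoang at position 2): ranking walks positions 2-1-3, expanding outward from the peak — single-peaked.
Cluster 3 (peak Weber at position 1): ranking walks positions 1-2-3, expanding outward from the peak — single-peaked.
Cluster 1 violates single-peakedness, so the profile is not single-peaked on this axis.

no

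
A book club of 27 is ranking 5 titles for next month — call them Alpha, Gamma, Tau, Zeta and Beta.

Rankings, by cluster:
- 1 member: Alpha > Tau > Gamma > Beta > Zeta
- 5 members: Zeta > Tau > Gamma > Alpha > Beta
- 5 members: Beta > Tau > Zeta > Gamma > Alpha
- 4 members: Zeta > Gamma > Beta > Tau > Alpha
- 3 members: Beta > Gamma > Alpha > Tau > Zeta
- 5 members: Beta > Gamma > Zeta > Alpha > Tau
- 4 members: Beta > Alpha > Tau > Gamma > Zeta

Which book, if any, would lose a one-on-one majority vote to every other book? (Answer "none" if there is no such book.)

Pairwise majorities:
Alpha vs Gamma: Gamma wins 22–5.
Alpha vs Tau: 13 to 14, Tau.
Alpha–Zeta: Zeta 19–8.
Alpha vs Beta: Beta wins 21–6.
Gamma vs Tau: 12 to 15, Tau.
Gamma–Zeta: Zeta 14–13.
Gamma–Beta: Beta 17–10.
Tau vs Zeta: Tau preferred on 1+5+3+4 = 13 ballots; Zeta wins 14–13.
Tau vs Beta: Beta, 21–6.
Zeta vs Beta: Beta wins 18–9.
Alpha is beaten in every head-to-head and is the Condorcet loser.

Alpha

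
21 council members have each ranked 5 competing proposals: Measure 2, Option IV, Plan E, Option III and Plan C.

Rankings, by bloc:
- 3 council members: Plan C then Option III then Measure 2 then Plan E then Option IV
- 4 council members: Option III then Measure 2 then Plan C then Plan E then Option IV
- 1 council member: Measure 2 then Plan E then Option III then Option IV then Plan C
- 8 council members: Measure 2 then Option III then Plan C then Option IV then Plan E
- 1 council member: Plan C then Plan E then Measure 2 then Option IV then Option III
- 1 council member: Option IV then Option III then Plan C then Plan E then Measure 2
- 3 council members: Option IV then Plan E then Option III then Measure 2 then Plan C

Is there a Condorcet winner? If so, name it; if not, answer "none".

Pairwise majorities:
Measure 2–Option IV: Measure 2 17–4.
Measure 2 vs Plan E: 3+4+1+8 = 16 for Measure 2, 5 for Plan E — Measure 2 by 16–5.
Measure 2 vs Option III: Option III, 11–10.
Measure 2–Plan C: Measure 2 16–5.
Option IV–Plan E: Option IV 12–9.
Option IV vs Option III: Option III wins 16–5.
Option IV–Plan C: Plan C 16–5.
Plan E–Option III: Option III 16–5.
Plan E vs Plan C: Plan E is ranked higher on 1+3 = 4 ballots, Plan C on 17. Plan C wins 17–4.
Option III–Plan C: Option III 17–4.
Option III beats each of Measure 2, Option IV, Plan E, Plan C — Option III is the Condorcet winner.

Option III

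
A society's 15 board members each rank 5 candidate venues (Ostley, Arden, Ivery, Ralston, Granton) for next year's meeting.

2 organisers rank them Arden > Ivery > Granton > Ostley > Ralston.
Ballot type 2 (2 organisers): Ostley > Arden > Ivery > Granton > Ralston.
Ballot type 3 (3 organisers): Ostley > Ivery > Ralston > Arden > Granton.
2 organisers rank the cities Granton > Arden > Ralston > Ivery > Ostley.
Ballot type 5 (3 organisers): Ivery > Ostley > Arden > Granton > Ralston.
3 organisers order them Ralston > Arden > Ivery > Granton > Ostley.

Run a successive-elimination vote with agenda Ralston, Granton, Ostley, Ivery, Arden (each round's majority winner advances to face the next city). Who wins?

Round 1: Ralston vs Granton — 6–9, Granton advances.
Round 2: Granton vs Ostley — 7–8, Ostley advances.
Round 3: Ostley vs Ivery — 5–10, Ivery advances.
Round 4: Ivery vs Arden — 6–9, Arden advances.
The agenda winner is Arden.

Arden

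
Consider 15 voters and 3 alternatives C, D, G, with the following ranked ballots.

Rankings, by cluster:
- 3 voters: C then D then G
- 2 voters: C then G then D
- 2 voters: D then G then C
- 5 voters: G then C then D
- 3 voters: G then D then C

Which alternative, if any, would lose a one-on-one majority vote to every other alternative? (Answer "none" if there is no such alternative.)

Pairwise majorities:
C vs D: C preferred on 3+2+5 = 10 ballots; C wins 10–5.
C vs G: G wins 10–5.
D vs G: G wins 10–5.
Only D has no wins; D is the Condorcet loser.

D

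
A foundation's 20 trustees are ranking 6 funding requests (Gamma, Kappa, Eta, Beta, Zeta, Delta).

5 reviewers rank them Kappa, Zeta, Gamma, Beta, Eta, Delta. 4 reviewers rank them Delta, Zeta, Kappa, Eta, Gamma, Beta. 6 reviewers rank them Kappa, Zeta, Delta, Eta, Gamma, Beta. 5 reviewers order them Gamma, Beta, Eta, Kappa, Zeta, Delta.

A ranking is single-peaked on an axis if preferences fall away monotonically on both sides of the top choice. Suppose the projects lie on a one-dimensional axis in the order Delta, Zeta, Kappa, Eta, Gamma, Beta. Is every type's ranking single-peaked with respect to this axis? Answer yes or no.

Axis positions: Delta=1, Zeta=2, Kappa=3, Eta=4, Gamma=5, Beta=6.
Type 1: ranking walks positions 3-2-5-6-4-1; Gamma is ranked above Eta even though Eta lies between Gamma and the peak Kappa on the axis — preferences dip and rise again. Not single-peaked.
Type 2 (peak Delta at position 1): ranking walks positions 1-2-3-4-5-6, expanding outward from the peak — single-peaked.
Type 3 (peak Kappa at position 3): ranking walks positions 3-2-1-4-5-6, expanding outward from the peak — single-peaked.
Type 4 (peak Gamma at position 5): ranking walks positions 5-6-4-3-2-1, expanding outward from the peak — single-peaked.
Type 1 violates single-peakedness, so the profile is not single-peaked on this axis.

no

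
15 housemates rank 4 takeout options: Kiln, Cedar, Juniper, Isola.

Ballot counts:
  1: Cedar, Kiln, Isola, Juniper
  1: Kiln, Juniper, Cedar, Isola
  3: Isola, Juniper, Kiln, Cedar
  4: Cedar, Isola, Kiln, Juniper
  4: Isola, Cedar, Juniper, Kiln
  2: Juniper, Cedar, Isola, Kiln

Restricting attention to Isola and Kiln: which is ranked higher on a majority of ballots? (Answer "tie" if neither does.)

Isola

Ballots ranking Isola above Kiln: 3 + 4 + 4 + 2 = 13.
Ballots ranking Kiln above Isola: 15 − 13 = 2.
Isola wins the head-to-head 13–2.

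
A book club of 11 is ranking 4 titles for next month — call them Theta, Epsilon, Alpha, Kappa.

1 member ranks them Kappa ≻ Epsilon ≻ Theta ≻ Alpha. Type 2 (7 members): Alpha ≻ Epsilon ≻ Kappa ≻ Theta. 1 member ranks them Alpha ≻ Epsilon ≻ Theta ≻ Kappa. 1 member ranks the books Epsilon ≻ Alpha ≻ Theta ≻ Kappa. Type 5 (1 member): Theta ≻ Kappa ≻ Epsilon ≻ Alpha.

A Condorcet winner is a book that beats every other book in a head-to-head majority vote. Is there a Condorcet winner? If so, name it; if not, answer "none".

Pairwise majorities:
Theta vs Epsilon: 1 for Theta, 10 for Epsilon — Epsilon by 10–1.
Theta vs Alpha: 2 to 9, Alpha.
Theta vs Kappa: 1+1+1 = 3 for Theta, 8 for Kappa — Kappa by 8–3.
Epsilon vs Alpha: Epsilon is ranked higher on 1+1+1 = 3 ballots, Alpha on 8. Alpha wins 8–3.
Epsilon vs Kappa: Epsilon preferred on 7+1+1 = 9 ballots; Epsilon wins 9–2.
Alpha vs Kappa: Alpha preferred on 7+1+1 = 9 ballots; Alpha wins 9–2.
Only Alpha has no losses; Alpha is the Condorcet winner.

Alpha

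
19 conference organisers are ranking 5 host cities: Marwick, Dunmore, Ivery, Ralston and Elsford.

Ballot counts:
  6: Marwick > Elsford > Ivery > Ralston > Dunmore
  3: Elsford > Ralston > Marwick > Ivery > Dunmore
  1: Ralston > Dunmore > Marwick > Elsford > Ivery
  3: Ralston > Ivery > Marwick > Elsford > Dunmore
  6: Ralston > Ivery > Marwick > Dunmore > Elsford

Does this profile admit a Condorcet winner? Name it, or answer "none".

Check each pair by majority over 19 ballots:
Marwick vs Dunmore: Marwick, 18–1.
Marwick vs Ivery: Marwick, 10–9.
Marwick vs Ralston: Ralston, 13–6.
Marwick vs Elsford: Marwick, 16–3.
Dunmore vs Ivery: Ivery wins 18–1.
Dunmore vs Ralston: Ralston, 19–0.
Dunmore vs Elsford: Elsford wins 12–7.
Ivery vs Ralston: Ralston wins 13–6.
Ivery–Elsford: Elsford 10–9.
Ralston–Elsford: Ralston 10–9.
Only Ralston has no losses; Ralston is the Condorcet winner.

Ralston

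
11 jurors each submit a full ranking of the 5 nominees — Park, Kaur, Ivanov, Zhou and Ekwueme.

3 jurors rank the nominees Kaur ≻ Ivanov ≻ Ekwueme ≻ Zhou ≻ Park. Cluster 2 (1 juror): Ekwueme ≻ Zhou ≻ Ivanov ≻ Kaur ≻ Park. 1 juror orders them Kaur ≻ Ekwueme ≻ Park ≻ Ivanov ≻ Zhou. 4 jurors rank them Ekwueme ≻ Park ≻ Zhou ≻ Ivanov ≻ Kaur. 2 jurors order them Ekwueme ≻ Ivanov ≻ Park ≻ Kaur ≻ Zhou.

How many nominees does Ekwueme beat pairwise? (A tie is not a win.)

4

Ekwueme against each rival (11 jurors):
Ekwueme vs Park: 3+1+1+4+2 = 11 for Ekwueme, 0 for Park — Ekwueme by 11–0.
Ekwueme vs Kaur: Ekwueme is ranked higher on 1+4+2 = 7 ballots, Kaur on 4. Ekwueme wins 7–4.
Ekwueme vs Ivanov: Ekwueme wins 8–3.
Ekwueme vs Zhou: 11 to 0, Ekwueme.
Ekwueme beats Park, Kaur, Ivanov, Zhou — 4 pairwise wins.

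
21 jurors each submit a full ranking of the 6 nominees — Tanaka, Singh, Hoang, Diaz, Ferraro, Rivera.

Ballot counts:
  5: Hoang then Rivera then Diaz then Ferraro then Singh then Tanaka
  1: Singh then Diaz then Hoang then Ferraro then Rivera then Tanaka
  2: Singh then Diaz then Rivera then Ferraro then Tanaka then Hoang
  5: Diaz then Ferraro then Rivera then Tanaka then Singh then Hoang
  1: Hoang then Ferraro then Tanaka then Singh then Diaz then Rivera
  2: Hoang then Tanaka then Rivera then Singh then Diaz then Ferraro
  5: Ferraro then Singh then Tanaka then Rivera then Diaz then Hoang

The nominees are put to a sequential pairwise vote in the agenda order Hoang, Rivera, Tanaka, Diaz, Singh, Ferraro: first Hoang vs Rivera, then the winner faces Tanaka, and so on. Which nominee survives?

Ferraro

Round 1: Hoang vs Rivera — 9–12, Rivera advances.
Round 2: Rivera vs Tanaka — 13–8, Rivera advances.
Round 3: Rivera vs Diaz — 12–9, Rivera advances.
Round 4: Rivera vs Singh — 12–9, Rivera advances.
Round 5: Rivera vs Ferraro — 9–12, Ferraro advances.
The agenda winner is Ferraro.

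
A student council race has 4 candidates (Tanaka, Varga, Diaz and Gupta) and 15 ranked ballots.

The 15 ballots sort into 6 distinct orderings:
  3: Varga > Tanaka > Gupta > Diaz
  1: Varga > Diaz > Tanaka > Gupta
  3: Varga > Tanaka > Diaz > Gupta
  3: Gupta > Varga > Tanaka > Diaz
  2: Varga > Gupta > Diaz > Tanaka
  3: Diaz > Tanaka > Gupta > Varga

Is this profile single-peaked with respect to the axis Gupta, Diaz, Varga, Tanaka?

Axis positions: Gupta=1, Diaz=2, Varga=3, Tanaka=4.
Type 1: ranking walks positions 3-4-1-2; Gupta is ranked above Diaz even though Diaz lies between Gupta and the peak Varga on the axis — preferences dip and rise again. Not single-peaked.
Type 2 (peak Varga at position 3): ranking walks positions 3-2-4-1, expanding outward from the peak — single-peaked.
Type 3 (peak Varga at position 3): ranking walks positions 3-4-2-1, expanding outward from the peak — single-peaked.
Type 4: ranking walks positions 1-3-4-2; Varga is ranked above Diaz even though Diaz lies between Varga and the peak Gupta on the axis — preferences dip and rise again. Not single-peaked.
Type 5: ranking walks positions 3-1-2-4; Gupta is ranked above Diaz even though Diaz lies between Gupta and the peak Varga on the axis — preferences dip and rise again. Not single-peaked.
Type 6: ranking walks positions 2-4-1-3; Tanaka is ranked above Varga even though Varga lies between Tanaka and the peak Diaz on the axis — preferences dip and rise again. Not single-peaked.
Type 1 violates single-peakedness, so the profile is not single-peaked on this axis.

no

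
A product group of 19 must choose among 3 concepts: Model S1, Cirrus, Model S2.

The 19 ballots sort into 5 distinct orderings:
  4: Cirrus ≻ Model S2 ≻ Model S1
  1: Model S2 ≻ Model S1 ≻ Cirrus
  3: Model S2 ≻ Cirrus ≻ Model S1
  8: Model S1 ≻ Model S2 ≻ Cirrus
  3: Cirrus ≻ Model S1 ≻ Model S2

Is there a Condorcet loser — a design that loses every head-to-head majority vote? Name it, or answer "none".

none

Pairwise majorities:
Model S1 vs Cirrus: Cirrus, 10–9.
Model S1 vs Model S2: 8+3 = 11 for Model S1, 8 for Model S2 — Model S1 by 11–8.
Cirrus–Model S2: Model S2 12–7.
Every design wins at least one matchup (Model S1 beats Model S2; Cirrus beats Model S1; Model S2 beats Cirrus), so there is no Condorcet loser.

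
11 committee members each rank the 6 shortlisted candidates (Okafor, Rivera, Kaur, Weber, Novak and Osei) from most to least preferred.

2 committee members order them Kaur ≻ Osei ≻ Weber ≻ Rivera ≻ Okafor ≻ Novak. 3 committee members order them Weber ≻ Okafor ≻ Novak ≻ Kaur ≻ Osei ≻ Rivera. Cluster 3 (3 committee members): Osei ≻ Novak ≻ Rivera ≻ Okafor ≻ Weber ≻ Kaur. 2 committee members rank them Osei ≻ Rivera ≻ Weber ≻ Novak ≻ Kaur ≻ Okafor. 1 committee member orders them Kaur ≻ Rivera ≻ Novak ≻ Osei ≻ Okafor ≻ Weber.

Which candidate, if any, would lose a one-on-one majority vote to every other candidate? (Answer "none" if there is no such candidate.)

none

Pairwise majorities:
Okafor vs Rivera: Okafor preferred on 3 ballots; Rivera wins 8–3.
Okafor vs Kaur: 3+3 = 6 for Okafor, 5 for Kaur — Okafor by 6–5.
Okafor vs Weber: Weber wins 7–4.
Okafor–Novak: Novak 6–5.
Okafor vs Osei: Osei wins 8–3.
Rivera vs Kaur: 3+2 = 5 for Rivera, 6 for Kaur — Kaur by 6–5.
Rivera vs Weber: 3+2+1 = 6 for Rivera, 5 for Weber — Rivera by 6–5.
Rivera vs Novak: 2+2+1 = 5 for Rivera, 6 for Novak — Novak by 6–5.
Rivera vs Osei: Rivera is ranked higher on 1 ballot, Osei on 10. Osei wins 10–1.
Kaur vs Weber: Kaur is ranked higher on 2+1 = 3 ballots, Weber on 8. Weber wins 8–3.
Kaur vs Novak: Kaur preferred on 2+1 = 3 ballots; Novak wins 8–3.
Kaur–Osei: Kaur 6–5.
Weber vs Novak: Weber, 7–4.
Weber vs Osei: Weber is ranked higher on 3 ballots, Osei on 8. Osei wins 8–3.
Novak vs Osei: Osei wins 7–4.
Every candidate wins at least one matchup (Okafor beats Kaur; Rivera beats Okafor; Kaur beats Rivera; Weber beats Okafor; Novak beats Okafor; Osei beats Okafor), so there is no Condorcet loser.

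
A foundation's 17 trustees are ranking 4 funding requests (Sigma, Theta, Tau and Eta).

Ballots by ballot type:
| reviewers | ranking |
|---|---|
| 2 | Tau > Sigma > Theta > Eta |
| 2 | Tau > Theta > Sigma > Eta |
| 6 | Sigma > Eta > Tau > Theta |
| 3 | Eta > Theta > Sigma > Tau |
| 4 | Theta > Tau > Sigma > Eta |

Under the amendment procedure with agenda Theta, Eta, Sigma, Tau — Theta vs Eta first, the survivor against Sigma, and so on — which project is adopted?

Round 1: Theta vs Eta — 8–9, Eta advances.
Round 2: Eta vs Sigma — 3–14, Sigma advances.
Round 3: Sigma vs Tau — 9–8, Sigma advances.
Sigma survives the agenda.

Sigma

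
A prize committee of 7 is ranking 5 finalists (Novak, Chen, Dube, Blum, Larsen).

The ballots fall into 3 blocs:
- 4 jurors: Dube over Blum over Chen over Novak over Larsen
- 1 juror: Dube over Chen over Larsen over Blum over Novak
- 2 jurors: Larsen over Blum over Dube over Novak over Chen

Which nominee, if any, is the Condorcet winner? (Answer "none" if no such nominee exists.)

Dube

Check each pair by majority over 7 ballots:
Novak vs Chen: 2 for Novak, 5 for Chen — Chen by 5–2.
Novak vs Dube: 0 for Novak, 7 for Dube — Dube by 7–0.
Novak vs Blum: Novak preferred on 0 ballots; Blum wins 7–0.
Novak vs Larsen: 4 for Novak, 3 for Larsen — Novak by 4–3.
Chen vs Dube: Chen preferred on 0 ballots; Dube wins 7–0.
Chen vs Blum: Chen preferred on 1 ballot; Blum wins 6–1.
Chen vs Larsen: Chen is ranked higher on 4+1 = 5 ballots, Larsen on 2. Chen wins 5–2.
Dube vs Blum: Dube is ranked higher on 4+1 = 5 ballots, Blum on 2. Dube wins 5–2.
Dube vs Larsen: Dube preferred on 4+1 = 5 ballots; Dube wins 5–2.
Blum vs Larsen: 4 to 3, Blum.
Dube wins every pairwise contest, so Dube is the Condorcet winner.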